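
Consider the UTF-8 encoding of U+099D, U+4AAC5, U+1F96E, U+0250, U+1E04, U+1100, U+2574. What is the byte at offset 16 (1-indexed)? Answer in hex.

1-indexed offset 16 is 0-indexed offset 15.
U+099D → 3-byte form E0 A6 9D at offsets 0–2.
U+4AAC5 → 4-byte form F1 8A AB 85 at offsets 3–6.
U+1F96E → 4-byte form F0 9F A5 AE at offsets 7–10.
U+0250 → 2-byte form C9 90 at offsets 11–12.
U+1E04 → 3-byte form E1 B8 84 at offsets 13–15.
Offset 15 falls in char 5's range; it's byte 3 of E1 B8 84 = 0x84.

0x84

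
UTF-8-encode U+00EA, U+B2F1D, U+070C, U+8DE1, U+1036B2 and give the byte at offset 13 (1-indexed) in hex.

0x83

1-indexed offset 13 is 0-indexed offset 12.
U+00EA → 2-byte form C3 AA at offsets 0–1.
U+B2F1D → 4-byte form F2 B2 BC 9D at offsets 2–5.
U+070C → 2-byte form DC 8C at offsets 6–7.
U+8DE1 → 3-byte form E8 B7 A1 at offsets 8–10.
U+1036B2 → 4-byte form F4 83 9A B2 at offsets 11–14.
Offset 12 falls in char 5's range; it's byte 2 of F4 83 9A B2 = 0x83.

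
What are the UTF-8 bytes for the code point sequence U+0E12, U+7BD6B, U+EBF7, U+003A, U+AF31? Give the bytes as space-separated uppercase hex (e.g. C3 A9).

U+0E12: 3-byte form → E0 B8 92.
U+7BD6B: 4-byte form → F1 BB B5 AB.
U+EBF7: 3-byte form → EE AF B7.
U+003A: 1-byte form → 3A.
U+AF31: 3-byte form → EA BC B1.
Concatenated (14 bytes): E0 B8 92 F1 BB B5 AB EE AF B7 3A EA BC B1.

E0 B8 92 F1 BB B5 AB EE AF B7 3A EA BC B1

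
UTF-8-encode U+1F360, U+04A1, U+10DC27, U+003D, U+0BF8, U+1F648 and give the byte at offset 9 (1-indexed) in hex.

1-indexed offset 9 is 0-indexed offset 8.
U+1F360 → 4-byte form F0 9F 8D A0 at offsets 0–3.
U+04A1 → 2-byte form D2 A1 at offsets 4–5.
U+10DC27 → 4-byte form F4 8D B0 A7 at offsets 6–9.
Offset 8 falls in char 3's range; it's byte 3 of F4 8D B0 A7 = 0xB0.

0xB0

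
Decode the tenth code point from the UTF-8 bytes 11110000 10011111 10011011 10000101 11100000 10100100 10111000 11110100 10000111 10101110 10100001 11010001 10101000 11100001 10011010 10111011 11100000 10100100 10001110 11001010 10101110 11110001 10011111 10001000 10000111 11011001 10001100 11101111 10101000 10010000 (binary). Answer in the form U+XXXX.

U+FA10

Offset 0: leading byte 0xF0 = 11110000 → 4-byte char #1 = F0 9F 9B 85.
Offset 4: leading byte 0xE0 = 11100000 → 3-byte char #2 = E0 A4 B8.
Offset 7: leading byte 0xF4 = 11110100 → 4-byte char #3 = F4 87 AE A1.
Offset 11: leading byte 0xD1 = 11010001 → 2-byte char #4 = D1 A8.
Offset 13: leading byte 0xE1 = 11100001 → 3-byte char #5 = E1 9A BB.
Offset 16: leading byte 0xE0 = 11100000 → 3-byte char #6 = E0 A4 8E.
Offset 19: leading byte 0xCA = 11001010 → 2-byte char #7 = CA AE.
Offset 21: leading byte 0xF1 = 11110001 → 4-byte char #8 = F1 9F 88 87.
Offset 25: leading byte 0xD9 = 11011001 → 2-byte char #9 = D9 8C.
Offset 27: leading byte 0xEF = 11101111 → 3-byte char #10 = EF A8 90.
Leading byte 0xEF = 11101111 matches 1110xxxx → 3-byte sequence.
Byte 1: 0xEF = 11101111, payload 1111 (4 bits).
Byte 2: 0xA8 = 10101000 (10xxxxxx ✓), payload 101000.
Byte 3: 0x90 = 10010000 (10xxxxxx ✓), payload 010000.
Concatenate: 1111101000010000 = 0xFA10 (16 bits → U+FA10).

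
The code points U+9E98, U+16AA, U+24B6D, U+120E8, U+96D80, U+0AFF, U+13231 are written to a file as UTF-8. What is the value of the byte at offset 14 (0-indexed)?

U+9E98 → 3-byte form E9 BA 98 at offsets 0–2.
U+16AA → 3-byte form E1 9A AA at offsets 3–5.
U+24B6D → 4-byte form F0 A4 AD AD at offsets 6–9.
U+120E8 → 4-byte form F0 92 83 A8 at offsets 10–13.
U+96D80 → 4-byte form F2 96 B6 80 at offsets 14–17.
Offset 14 falls in char 5's range; it's byte 1 of F2 96 B6 80 = 0xF2.

0xF2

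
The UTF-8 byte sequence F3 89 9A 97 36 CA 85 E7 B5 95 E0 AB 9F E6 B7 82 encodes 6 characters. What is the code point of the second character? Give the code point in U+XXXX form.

Offset 0: leading byte 0xF3 = 11110011 → 4-byte char #1 = F3 89 9A 97.
Offset 4: leading byte 0x36 = 00110110 → 1-byte char #2 = 36.
Leading byte 0x36 = 00110110 matches 0xxxxxxx → 1-byte sequence.
Byte 1: 0x36 = 00110110, payload 0110110 (7 bits).
Concatenate: 0110110 = 0x36 (7 bits → U+0036).

U+0036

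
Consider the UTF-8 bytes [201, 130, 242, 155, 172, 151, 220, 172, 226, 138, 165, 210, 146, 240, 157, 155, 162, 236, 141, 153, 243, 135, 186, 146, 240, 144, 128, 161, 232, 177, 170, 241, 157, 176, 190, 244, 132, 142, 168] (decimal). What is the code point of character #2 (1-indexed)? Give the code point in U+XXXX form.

Offset 0: leading byte 0xC9 = 11001001 → 2-byte char #1 = C9 82.
Offset 2: leading byte 0xF2 = 11110010 → 4-byte char #2 = F2 9B AC 97.
Leading byte 0xF2 = 11110010 matches 11110xxx → 4-byte sequence.
Byte 1: 0xF2 = 11110010, payload 010 (3 bits).
Byte 2: 0x9B = 10011011 (10xxxxxx ✓), payload 011011.
Byte 3: 0xAC = 10101100 (10xxxxxx ✓), payload 101100.
Byte 4: 0x97 = 10010111 (10xxxxxx ✓), payload 010111.
Concatenate: 010011011101100010111 = 0x9BB17 (21 bits → U+9BB17).

U+9BB17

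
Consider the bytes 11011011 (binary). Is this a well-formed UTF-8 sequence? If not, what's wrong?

Leading byte 0xDB = 11011011 → 2-byte form, but only 1 byte is present.

invalid (sequence truncated)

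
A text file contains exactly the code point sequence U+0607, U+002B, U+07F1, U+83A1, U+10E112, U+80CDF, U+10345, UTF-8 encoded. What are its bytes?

U+0607: 2-byte form → D8 87.
U+002B: 1-byte form → 2B.
U+07F1: 2-byte form → DF B1.
U+83A1: 3-byte form → E8 8E A1.
U+10E112: 4-byte form → F4 8E 84 92.
U+80CDF: 4-byte form → F2 80 B3 9F.
U+10345: 4-byte form → F0 90 8D 85.
Concatenated (20 bytes): D8 87 2B DF B1 E8 8E A1 F4 8E 84 92 F2 80 B3 9F F0 90 8D 85.

D8 87 2B DF B1 E8 8E A1 F4 8E 84 92 F2 80 B3 9F F0 90 8D 85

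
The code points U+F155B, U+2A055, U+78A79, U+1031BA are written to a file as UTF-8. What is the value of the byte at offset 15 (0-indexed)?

U+F155B → 4-byte form F3 B1 95 9B at offsets 0–3.
U+2A055 → 4-byte form F0 AA 81 95 at offsets 4–7.
U+78A79 → 4-byte form F1 B8 A9 B9 at offsets 8–11.
U+1031BA → 4-byte form F4 83 86 BA at offsets 12–15.
Offset 15 falls in char 4's range; it's byte 4 of F4 83 86 BA = 0xBA.

0xBA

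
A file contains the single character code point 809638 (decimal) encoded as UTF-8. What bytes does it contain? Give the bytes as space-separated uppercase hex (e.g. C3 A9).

F3 85 AA A6

U+C5AA6 = 0xC5AA6 = 809638 decimal. In range U+10000–U+10FFFF → 4-byte form: 11110xxx 10xxxxxx 10xxxxxx 10xxxxxx.
Binary (21 bits): 011000101101010100110.
Split 3+6+6+6: 011 | 000101 | 101010 | 100110.
Byte 1: 11110011 = 0xF3.
Byte 2: 10000101 = 0x85.
Byte 3: 10101010 = 0xAA.
Byte 4: 10100110 = 0xA6.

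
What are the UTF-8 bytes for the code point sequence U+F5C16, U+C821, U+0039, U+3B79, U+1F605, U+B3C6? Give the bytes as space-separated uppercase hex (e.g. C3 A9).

F3 B5 B0 96 EC A0 A1 39 E3 AD B9 F0 9F 98 85 EB 8F 86

U+F5C16: 4-byte form → F3 B5 B0 96.
U+C821: 3-byte form → EC A0 A1.
U+0039: 1-byte form → 39.
U+3B79: 3-byte form → E3 AD B9.
U+1F605: 4-byte form → F0 9F 98 85.
U+B3C6: 3-byte form → EB 8F 86.
Concatenated (18 bytes): F3 B5 B0 96 EC A0 A1 39 E3 AD B9 F0 9F 98 85 EB 8F 86.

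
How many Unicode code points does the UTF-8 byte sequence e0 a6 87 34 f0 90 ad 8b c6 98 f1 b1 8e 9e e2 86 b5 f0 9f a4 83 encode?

7

Byte at offset 0: 0xE0 = 11100000 → 3-byte char (#1). Advance 3.
Byte at offset 3: 0x34 = 00110100 → 1-byte char (#2). Advance 1.
Byte at offset 4: 0xF0 = 11110000 → 4-byte char (#3). Advance 4.
Byte at offset 8: 0xC6 = 11000110 → 2-byte char (#4). Advance 2.
Byte at offset 10: 0xF1 = 11110001 → 4-byte char (#5). Advance 4.
Byte at offset 14: 0xE2 = 11100010 → 3-byte char (#6). Advance 3.
Byte at offset 17: 0xF0 = 11110000 → 4-byte char (#7). Advance 4.
Reached end at offset 21 after 7 code points.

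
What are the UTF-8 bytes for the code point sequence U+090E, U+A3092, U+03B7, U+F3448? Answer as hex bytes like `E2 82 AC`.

E0 A4 8E F2 A3 82 92 CE B7 F3 B3 91 88

U+090E: 3-byte form → E0 A4 8E.
U+A3092: 4-byte form → F2 A3 82 92.
U+03B7: 2-byte form → CE B7.
U+F3448: 4-byte form → F3 B3 91 88.
Concatenated (13 bytes): E0 A4 8E F2 A3 82 92 CE B7 F3 B3 91 88.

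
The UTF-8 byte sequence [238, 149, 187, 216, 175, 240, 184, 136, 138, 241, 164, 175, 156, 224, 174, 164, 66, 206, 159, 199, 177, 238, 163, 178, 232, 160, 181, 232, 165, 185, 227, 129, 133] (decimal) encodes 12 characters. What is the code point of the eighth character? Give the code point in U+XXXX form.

U+01F1

Offset 0: leading byte 0xEE = 11101110 → 3-byte char #1 = EE 95 BB.
Offset 3: leading byte 0xD8 = 11011000 → 2-byte char #2 = D8 AF.
Offset 5: leading byte 0xF0 = 11110000 → 4-byte char #3 = F0 B8 88 8A.
Offset 9: leading byte 0xF1 = 11110001 → 4-byte char #4 = F1 A4 AF 9C.
Offset 13: leading byte 0xE0 = 11100000 → 3-byte char #5 = E0 AE A4.
Offset 16: leading byte 0x42 = 01000010 → 1-byte char #6 = 42.
Offset 17: leading byte 0xCE = 11001110 → 2-byte char #7 = CE 9F.
Offset 19: leading byte 0xC7 = 11000111 → 2-byte char #8 = C7 B1.
Leading byte 0xC7 = 11000111 matches 110xxxxx → 2-byte sequence.
Byte 1: 0xC7 = 11000111, payload 00111 (5 bits).
Byte 2: 0xB1 = 10110001 (10xxxxxx ✓), payload 110001.
Concatenate: 00111110001 = 0x1F1 (11 bits → U+01F1).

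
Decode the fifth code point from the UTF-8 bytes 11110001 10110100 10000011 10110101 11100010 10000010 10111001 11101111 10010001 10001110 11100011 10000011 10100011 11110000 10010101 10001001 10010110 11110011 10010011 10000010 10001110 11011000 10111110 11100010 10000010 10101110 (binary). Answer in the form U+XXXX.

U+15256

Offset 0: leading byte 0xF1 = 11110001 → 4-byte char #1 = F1 B4 83 B5.
Offset 4: leading byte 0xE2 = 11100010 → 3-byte char #2 = E2 82 B9.
Offset 7: leading byte 0xEF = 11101111 → 3-byte char #3 = EF 91 8E.
Offset 10: leading byte 0xE3 = 11100011 → 3-byte char #4 = E3 83 A3.
Offset 13: leading byte 0xF0 = 11110000 → 4-byte char #5 = F0 95 89 96.
Leading byte 0xF0 = 11110000 matches 11110xxx → 4-byte sequence.
Byte 1: 0xF0 = 11110000, payload 000 (3 bits).
Byte 2: 0x95 = 10010101 (10xxxxxx ✓), payload 010101.
Byte 3: 0x89 = 10001001 (10xxxxxx ✓), payload 001001.
Byte 4: 0x96 = 10010110 (10xxxxxx ✓), payload 010110.
Concatenate: 000010101001001010110 = 0x15256 (21 bits → U+15256).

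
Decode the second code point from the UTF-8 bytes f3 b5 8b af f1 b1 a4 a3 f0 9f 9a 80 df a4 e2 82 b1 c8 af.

U+71923

Offset 0: leading byte 0xF3 = 11110011 → 4-byte char #1 = F3 B5 8B AF.
Offset 4: leading byte 0xF1 = 11110001 → 4-byte char #2 = F1 B1 A4 A3.
Leading byte 0xF1 = 11110001 matches 11110xxx → 4-byte sequence.
Byte 1: 0xF1 = 11110001, payload 001 (3 bits).
Byte 2: 0xB1 = 10110001 (10xxxxxx ✓), payload 110001.
Byte 3: 0xA4 = 10100100 (10xxxxxx ✓), payload 100100.
Byte 4: 0xA3 = 10100011 (10xxxxxx ✓), payload 100011.
Concatenate: 001110001100100100011 = 0x71923 (21 bits → U+71923).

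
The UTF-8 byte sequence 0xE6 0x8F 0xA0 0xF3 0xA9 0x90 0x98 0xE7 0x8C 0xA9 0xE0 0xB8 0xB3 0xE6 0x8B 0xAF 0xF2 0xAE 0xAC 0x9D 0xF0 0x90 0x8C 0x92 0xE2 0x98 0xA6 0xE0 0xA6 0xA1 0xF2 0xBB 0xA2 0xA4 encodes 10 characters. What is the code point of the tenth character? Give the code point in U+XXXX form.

Offset 0: leading byte 0xE6 = 11100110 → 3-byte char #1 = E6 8F A0.
Offset 3: leading byte 0xF3 = 11110011 → 4-byte char #2 = F3 A9 90 98.
Offset 7: leading byte 0xE7 = 11100111 → 3-byte char #3 = E7 8C A9.
Offset 10: leading byte 0xE0 = 11100000 → 3-byte char #4 = E0 B8 B3.
Offset 13: leading byte 0xE6 = 11100110 → 3-byte char #5 = E6 8B AF.
Offset 16: leading byte 0xF2 = 11110010 → 4-byte char #6 = F2 AE AC 9D.
Offset 20: leading byte 0xF0 = 11110000 → 4-byte char #7 = F0 90 8C 92.
Offset 24: leading byte 0xE2 = 11100010 → 3-byte char #8 = E2 98 A6.
Offset 27: leading byte 0xE0 = 11100000 → 3-byte char #9 = E0 A6 A1.
Offset 30: leading byte 0xF2 = 11110010 → 4-byte char #10 = F2 BB A2 A4.
Leading byte 0xF2 = 11110010 matches 11110xxx → 4-byte sequence.
Byte 1: 0xF2 = 11110010, payload 010 (3 bits).
Byte 2: 0xBB = 10111011 (10xxxxxx ✓), payload 111011.
Byte 3: 0xA2 = 10100010 (10xxxxxx ✓), payload 100010.
Byte 4: 0xA4 = 10100100 (10xxxxxx ✓), payload 100100.
Concatenate: 010111011100010100100 = 0xBB8A4 (21 bits → U+BB8A4).

U+BB8A4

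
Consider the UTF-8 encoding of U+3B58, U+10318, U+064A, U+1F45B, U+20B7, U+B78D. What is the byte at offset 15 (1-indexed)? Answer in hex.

1-indexed offset 15 is 0-indexed offset 14.
U+3B58 → 3-byte form E3 AD 98 at offsets 0–2.
U+10318 → 4-byte form F0 90 8C 98 at offsets 3–6.
U+064A → 2-byte form D9 8A at offsets 7–8.
U+1F45B → 4-byte form F0 9F 91 9B at offsets 9–12.
U+20B7 → 3-byte form E2 82 B7 at offsets 13–15.
Offset 14 falls in char 5's range; it's byte 2 of E2 82 B7 = 0x82.

0x82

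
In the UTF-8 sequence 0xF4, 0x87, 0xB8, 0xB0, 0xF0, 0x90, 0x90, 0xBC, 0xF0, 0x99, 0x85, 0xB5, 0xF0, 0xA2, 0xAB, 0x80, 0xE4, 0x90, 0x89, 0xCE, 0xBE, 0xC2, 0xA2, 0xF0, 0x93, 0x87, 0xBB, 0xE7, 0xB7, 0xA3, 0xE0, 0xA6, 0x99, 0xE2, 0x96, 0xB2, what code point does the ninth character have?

Offset 0: leading byte 0xF4 = 11110100 → 4-byte char #1 = F4 87 B8 B0.
Offset 4: leading byte 0xF0 = 11110000 → 4-byte char #2 = F0 90 90 BC.
Offset 8: leading byte 0xF0 = 11110000 → 4-byte char #3 = F0 99 85 B5.
Offset 12: leading byte 0xF0 = 11110000 → 4-byte char #4 = F0 A2 AB 80.
Offset 16: leading byte 0xE4 = 11100100 → 3-byte char #5 = E4 90 89.
Offset 19: leading byte 0xCE = 11001110 → 2-byte char #6 = CE BE.
Offset 21: leading byte 0xC2 = 11000010 → 2-byte char #7 = C2 A2.
Offset 23: leading byte 0xF0 = 11110000 → 4-byte char #8 = F0 93 87 BB.
Offset 27: leading byte 0xE7 = 11100111 → 3-byte char #9 = E7 B7 A3.
Leading byte 0xE7 = 11100111 matches 1110xxxx → 3-byte sequence.
Byte 1: 0xE7 = 11100111, payload 0111 (4 bits).
Byte 2: 0xB7 = 10110111 (10xxxxxx ✓), payload 110111.
Byte 3: 0xA3 = 10100011 (10xxxxxx ✓), payload 100011.
Concatenate: 0111110111100011 = 0x7DE3 (16 bits → U+7DE3).

U+7DE3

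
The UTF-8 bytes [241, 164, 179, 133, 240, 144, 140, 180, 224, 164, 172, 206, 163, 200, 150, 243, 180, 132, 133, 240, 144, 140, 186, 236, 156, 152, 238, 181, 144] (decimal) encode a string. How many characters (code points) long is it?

9

Byte at offset 0: 0xF1 = 11110001 → 4-byte char (#1). Advance 4.
Byte at offset 4: 0xF0 = 11110000 → 4-byte char (#2). Advance 4.
Byte at offset 8: 0xE0 = 11100000 → 3-byte char (#3). Advance 3.
Byte at offset 11: 0xCE = 11001110 → 2-byte char (#4). Advance 2.
Byte at offset 13: 0xC8 = 11001000 → 2-byte char (#5). Advance 2.
Byte at offset 15: 0xF3 = 11110011 → 4-byte char (#6). Advance 4.
Byte at offset 19: 0xF0 = 11110000 → 4-byte char (#7). Advance 4.
Byte at offset 23: 0xEC = 11101100 → 3-byte char (#8). Advance 3.
Byte at offset 26: 0xEE = 11101110 → 3-byte char (#9). Advance 3.
Reached end at offset 29 after 9 code points.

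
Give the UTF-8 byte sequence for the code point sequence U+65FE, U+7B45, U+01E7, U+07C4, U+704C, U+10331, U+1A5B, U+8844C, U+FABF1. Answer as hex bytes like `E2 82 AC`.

U+65FE: 3-byte form → E6 97 BE.
U+7B45: 3-byte form → E7 AD 85.
U+01E7: 2-byte form → C7 A7.
U+07C4: 2-byte form → DF 84.
U+704C: 3-byte form → E7 81 8C.
U+10331: 4-byte form → F0 90 8C B1.
U+1A5B: 3-byte form → E1 A9 9B.
U+8844C: 4-byte form → F2 88 91 8C.
U+FABF1: 4-byte form → F3 BA AF B1.
Concatenated (28 bytes): E6 97 BE E7 AD 85 C7 A7 DF 84 E7 81 8C F0 90 8C B1 E1 A9 9B F2 88 91 8C F3 BA AF B1.

E6 97 BE E7 AD 85 C7 A7 DF 84 E7 81 8C F0 90 8C B1 E1 A9 9B F2 88 91 8C F3 BA AF B1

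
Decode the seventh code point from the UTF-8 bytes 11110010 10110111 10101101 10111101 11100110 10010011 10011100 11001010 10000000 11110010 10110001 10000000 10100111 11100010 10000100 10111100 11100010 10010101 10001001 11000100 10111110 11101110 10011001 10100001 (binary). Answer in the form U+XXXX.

Offset 0: leading byte 0xF2 = 11110010 → 4-byte char #1 = F2 B7 AD BD.
Offset 4: leading byte 0xE6 = 11100110 → 3-byte char #2 = E6 93 9C.
Offset 7: leading byte 0xCA = 11001010 → 2-byte char #3 = CA 80.
Offset 9: leading byte 0xF2 = 11110010 → 4-byte char #4 = F2 B1 80 A7.
Offset 13: leading byte 0xE2 = 11100010 → 3-byte char #5 = E2 84 BC.
Offset 16: leading byte 0xE2 = 11100010 → 3-byte char #6 = E2 95 89.
Offset 19: leading byte 0xC4 = 11000100 → 2-byte char #7 = C4 BE.
Leading byte 0xC4 = 11000100 matches 110xxxxx → 2-byte sequence.
Byte 1: 0xC4 = 11000100, payload 00100 (5 bits).
Byte 2: 0xBE = 10111110 (10xxxxxx ✓), payload 111110.
Concatenate: 00100111110 = 0x13E (11 bits → U+013E).

U+013E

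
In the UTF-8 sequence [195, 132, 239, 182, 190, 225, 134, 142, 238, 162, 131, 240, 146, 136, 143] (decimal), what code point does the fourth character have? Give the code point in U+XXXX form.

U+E883

Offset 0: leading byte 0xC3 = 11000011 → 2-byte char #1 = C3 84.
Offset 2: leading byte 0xEF = 11101111 → 3-byte char #2 = EF B6 BE.
Offset 5: leading byte 0xE1 = 11100001 → 3-byte char #3 = E1 86 8E.
Offset 8: leading byte 0xEE = 11101110 → 3-byte char #4 = EE A2 83.
Leading byte 0xEE = 11101110 matches 1110xxxx → 3-byte sequence.
Byte 1: 0xEE = 11101110, payload 1110 (4 bits).
Byte 2: 0xA2 = 10100010 (10xxxxxx ✓), payload 100010.
Byte 3: 0x83 = 10000011 (10xxxxxx ✓), payload 000011.
Concatenate: 1110100010000011 = 0xE883 (16 bits → U+E883).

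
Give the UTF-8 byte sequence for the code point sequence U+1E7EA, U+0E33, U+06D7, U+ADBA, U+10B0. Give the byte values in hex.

U+1E7EA: 4-byte form → F0 9E 9F AA.
U+0E33: 3-byte form → E0 B8 B3.
U+06D7: 2-byte form → DB 97.
U+ADBA: 3-byte form → EA B6 BA.
U+10B0: 3-byte form → E1 82 B0.
Concatenated (15 bytes): F0 9E 9F AA E0 B8 B3 DB 97 EA B6 BA E1 82 B0.

F0 9E 9F AA E0 B8 B3 DB 97 EA B6 BA E1 82 B0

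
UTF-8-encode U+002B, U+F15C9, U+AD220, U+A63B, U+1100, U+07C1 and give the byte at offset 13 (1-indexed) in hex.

1-indexed offset 13 is 0-indexed offset 12.
U+002B → 1-byte form 2B at offsets 0–0.
U+F15C9 → 4-byte form F3 B1 97 89 at offsets 1–4.
U+AD220 → 4-byte form F2 AD 88 A0 at offsets 5–8.
U+A63B → 3-byte form EA 98 BB at offsets 9–11.
U+1100 → 3-byte form E1 84 80 at offsets 12–14.
Offset 12 falls in char 5's range; it's byte 1 of E1 84 80 = 0xE1.

0xE1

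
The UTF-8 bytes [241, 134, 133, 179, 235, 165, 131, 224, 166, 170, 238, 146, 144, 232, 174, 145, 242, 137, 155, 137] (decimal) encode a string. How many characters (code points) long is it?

Byte at offset 0: 0xF1 = 11110001 → 4-byte char (#1). Advance 4.
Byte at offset 4: 0xEB = 11101011 → 3-byte char (#2). Advance 3.
Byte at offset 7: 0xE0 = 11100000 → 3-byte char (#3). Advance 3.
Byte at offset 10: 0xEE = 11101110 → 3-byte char (#4). Advance 3.
Byte at offset 13: 0xE8 = 11101000 → 3-byte char (#5). Advance 3.
Byte at offset 16: 0xF2 = 11110010 → 4-byte char (#6). Advance 4.
Reached end at offset 20 after 6 code points.

6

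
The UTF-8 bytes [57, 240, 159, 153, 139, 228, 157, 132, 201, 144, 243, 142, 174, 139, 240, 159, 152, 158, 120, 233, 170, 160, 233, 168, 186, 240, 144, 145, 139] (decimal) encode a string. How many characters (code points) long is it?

10

Byte at offset 0: 0x39 = 00111001 → 1-byte char (#1). Advance 1.
Byte at offset 1: 0xF0 = 11110000 → 4-byte char (#2). Advance 4.
Byte at offset 5: 0xE4 = 11100100 → 3-byte char (#3). Advance 3.
Byte at offset 8: 0xC9 = 11001001 → 2-byte char (#4). Advance 2.
Byte at offset 10: 0xF3 = 11110011 → 4-byte char (#5). Advance 4.
Byte at offset 14: 0xF0 = 11110000 → 4-byte char (#6). Advance 4.
Byte at offset 18: 0x78 = 01111000 → 1-byte char (#7). Advance 1.
Byte at offset 19: 0xE9 = 11101001 → 3-byte char (#8). Advance 3.
Byte at offset 22: 0xE9 = 11101001 → 3-byte char (#9). Advance 3.
Byte at offset 25: 0xF0 = 11110000 → 4-byte char (#10). Advance 4.
Reached end at offset 29 after 10 code points.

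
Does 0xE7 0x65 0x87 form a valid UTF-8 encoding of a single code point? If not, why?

invalid (non-continuation byte where continuation expected)

Leading byte 0xE7 = 11100111 → 3-byte form.
Byte 2 is 0x65 = 01100101, which is not 10xxxxxx — expected a continuation byte.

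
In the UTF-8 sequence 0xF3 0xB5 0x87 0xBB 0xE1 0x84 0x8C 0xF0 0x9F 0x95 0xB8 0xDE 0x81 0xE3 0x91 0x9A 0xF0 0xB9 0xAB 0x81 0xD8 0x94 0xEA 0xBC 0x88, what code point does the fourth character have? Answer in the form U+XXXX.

U+0781

Offset 0: leading byte 0xF3 = 11110011 → 4-byte char #1 = F3 B5 87 BB.
Offset 4: leading byte 0xE1 = 11100001 → 3-byte char #2 = E1 84 8C.
Offset 7: leading byte 0xF0 = 11110000 → 4-byte char #3 = F0 9F 95 B8.
Offset 11: leading byte 0xDE = 11011110 → 2-byte char #4 = DE 81.
Leading byte 0xDE = 11011110 matches 110xxxxx → 2-byte sequence.
Byte 1: 0xDE = 11011110, payload 11110 (5 bits).
Byte 2: 0x81 = 10000001 (10xxxxxx ✓), payload 000001.
Concatenate: 11110000001 = 0x781 (11 bits → U+0781).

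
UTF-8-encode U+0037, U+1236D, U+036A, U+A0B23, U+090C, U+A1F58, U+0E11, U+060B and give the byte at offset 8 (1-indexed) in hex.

0xF2

1-indexed offset 8 is 0-indexed offset 7.
U+0037 → 1-byte form 37 at offsets 0–0.
U+1236D → 4-byte form F0 92 8D AD at offsets 1–4.
U+036A → 2-byte form CD AA at offsets 5–6.
U+A0B23 → 4-byte form F2 A0 AC A3 at offsets 7–10.
Offset 7 falls in char 4's range; it's byte 1 of F2 A0 AC A3 = 0xF2.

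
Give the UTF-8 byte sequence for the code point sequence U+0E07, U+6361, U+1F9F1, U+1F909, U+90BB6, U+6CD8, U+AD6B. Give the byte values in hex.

U+0E07: 3-byte form → E0 B8 87.
U+6361: 3-byte form → E6 8D A1.
U+1F9F1: 4-byte form → F0 9F A7 B1.
U+1F909: 4-byte form → F0 9F A4 89.
U+90BB6: 4-byte form → F2 90 AE B6.
U+6CD8: 3-byte form → E6 B3 98.
U+AD6B: 3-byte form → EA B5 AB.
Concatenated (24 bytes): E0 B8 87 E6 8D A1 F0 9F A7 B1 F0 9F A4 89 F2 90 AE B6 E6 B3 98 EA B5 AB.

E0 B8 87 E6 8D A1 F0 9F A7 B1 F0 9F A4 89 F2 90 AE B6 E6 B3 98 EA B5 AB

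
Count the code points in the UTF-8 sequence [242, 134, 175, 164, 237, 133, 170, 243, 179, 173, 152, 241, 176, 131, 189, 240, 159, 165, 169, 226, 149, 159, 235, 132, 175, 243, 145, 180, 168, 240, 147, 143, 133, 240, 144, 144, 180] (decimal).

10

Byte at offset 0: 0xF2 = 11110010 → 4-byte char (#1). Advance 4.
Byte at offset 4: 0xED = 11101101 → 3-byte char (#2). Advance 3.
Byte at offset 7: 0xF3 = 11110011 → 4-byte char (#3). Advance 4.
Byte at offset 11: 0xF1 = 11110001 → 4-byte char (#4). Advance 4.
Byte at offset 15: 0xF0 = 11110000 → 4-byte char (#5). Advance 4.
Byte at offset 19: 0xE2 = 11100010 → 3-byte char (#6). Advance 3.
Byte at offset 22: 0xEB = 11101011 → 3-byte char (#7). Advance 3.
Byte at offset 25: 0xF3 = 11110011 → 4-byte char (#8). Advance 4.
Byte at offset 29: 0xF0 = 11110000 → 4-byte char (#9). Advance 4.
Byte at offset 33: 0xF0 = 11110000 → 4-byte char (#10). Advance 4.
Reached end at offset 37 after 10 code points.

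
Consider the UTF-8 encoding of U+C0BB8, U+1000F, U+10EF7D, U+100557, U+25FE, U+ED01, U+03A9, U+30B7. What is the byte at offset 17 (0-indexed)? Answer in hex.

U+C0BB8 → 4-byte form F3 80 AE B8 at offsets 0–3.
U+1000F → 4-byte form F0 90 80 8F at offsets 4–7.
U+10EF7D → 4-byte form F4 8E BD BD at offsets 8–11.
U+100557 → 4-byte form F4 80 95 97 at offsets 12–15.
U+25FE → 3-byte form E2 97 BE at offsets 16–18.
Offset 17 falls in char 5's range; it's byte 2 of E2 97 BE = 0x97.

0x97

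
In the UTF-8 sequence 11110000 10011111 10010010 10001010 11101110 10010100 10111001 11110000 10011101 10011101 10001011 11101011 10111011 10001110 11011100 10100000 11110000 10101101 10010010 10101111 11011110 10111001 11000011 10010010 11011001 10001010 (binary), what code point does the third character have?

Offset 0: leading byte 0xF0 = 11110000 → 4-byte char #1 = F0 9F 92 8A.
Offset 4: leading byte 0xEE = 11101110 → 3-byte char #2 = EE 94 B9.
Offset 7: leading byte 0xF0 = 11110000 → 4-byte char #3 = F0 9D 9D 8B.
Leading byte 0xF0 = 11110000 matches 11110xxx → 4-byte sequence.
Byte 1: 0xF0 = 11110000, payload 000 (3 bits).
Byte 2: 0x9D = 10011101 (10xxxxxx ✓), payload 011101.
Byte 3: 0x9D = 10011101 (10xxxxxx ✓), payload 011101.
Byte 4: 0x8B = 10001011 (10xxxxxx ✓), payload 001011.
Concatenate: 000011101011101001011 = 0x1D74B (21 bits → U+1D74B).

U+1D74B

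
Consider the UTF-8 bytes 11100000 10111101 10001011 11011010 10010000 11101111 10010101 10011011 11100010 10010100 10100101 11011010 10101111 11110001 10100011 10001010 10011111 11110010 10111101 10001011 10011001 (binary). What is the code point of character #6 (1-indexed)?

Offset 0: leading byte 0xE0 = 11100000 → 3-byte char #1 = E0 BD 8B.
Offset 3: leading byte 0xDA = 11011010 → 2-byte char #2 = DA 90.
Offset 5: leading byte 0xEF = 11101111 → 3-byte char #3 = EF 95 9B.
Offset 8: leading byte 0xE2 = 11100010 → 3-byte char #4 = E2 94 A5.
Offset 11: leading byte 0xDA = 11011010 → 2-byte char #5 = DA AF.
Offset 13: leading byte 0xF1 = 11110001 → 4-byte char #6 = F1 A3 8A 9F.
Leading byte 0xF1 = 11110001 matches 11110xxx → 4-byte sequence.
Byte 1: 0xF1 = 11110001, payload 001 (3 bits).
Byte 2: 0xA3 = 10100011 (10xxxxxx ✓), payload 100011.
Byte 3: 0x8A = 10001010 (10xxxxxx ✓), payload 001010.
Byte 4: 0x9F = 10011111 (10xxxxxx ✓), payload 011111.
Concatenate: 001100011001010011111 = 0x6329F (21 bits → U+6329F).

U+6329F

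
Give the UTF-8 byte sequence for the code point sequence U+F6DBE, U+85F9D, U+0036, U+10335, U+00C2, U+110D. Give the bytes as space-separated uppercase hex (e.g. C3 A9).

F3 B6 B6 BE F2 85 BE 9D 36 F0 90 8C B5 C3 82 E1 84 8D

U+F6DBE: 4-byte form → F3 B6 B6 BE.
U+85F9D: 4-byte form → F2 85 BE 9D.
U+0036: 1-byte form → 36.
U+10335: 4-byte form → F0 90 8C B5.
U+00C2: 2-byte form → C3 82.
U+110D: 3-byte form → E1 84 8D.
Concatenated (18 bytes): F3 B6 B6 BE F2 85 BE 9D 36 F0 90 8C B5 C3 82 E1 84 8D.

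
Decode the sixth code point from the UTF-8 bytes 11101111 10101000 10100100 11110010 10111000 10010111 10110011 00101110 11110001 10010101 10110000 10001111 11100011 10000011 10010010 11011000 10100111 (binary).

Offset 0: leading byte 0xEF = 11101111 → 3-byte char #1 = EF A8 A4.
Offset 3: leading byte 0xF2 = 11110010 → 4-byte char #2 = F2 B8 97 B3.
Offset 7: leading byte 0x2E = 00101110 → 1-byte char #3 = 2E.
Offset 8: leading byte 0xF1 = 11110001 → 4-byte char #4 = F1 95 B0 8F.
Offset 12: leading byte 0xE3 = 11100011 → 3-byte char #5 = E3 83 92.
Offset 15: leading byte 0xD8 = 11011000 → 2-byte char #6 = D8 A7.
Leading byte 0xD8 = 11011000 matches 110xxxxx → 2-byte sequence.
Byte 1: 0xD8 = 11011000, payload 11000 (5 bits).
Byte 2: 0xA7 = 10100111 (10xxxxxx ✓), payload 100111.
Concatenate: 11000100111 = 0x627 (11 bits → U+0627).

U+0627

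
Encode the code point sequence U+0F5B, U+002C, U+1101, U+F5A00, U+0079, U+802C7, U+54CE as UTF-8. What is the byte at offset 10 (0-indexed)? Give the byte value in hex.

U+0F5B → 3-byte form E0 BD 9B at offsets 0–2.
U+002C → 1-byte form 2C at offsets 3–3.
U+1101 → 3-byte form E1 84 81 at offsets 4–6.
U+F5A00 → 4-byte form F3 B5 A8 80 at offsets 7–10.
Offset 10 falls in char 4's range; it's byte 4 of F3 B5 A8 80 = 0x80.

0x80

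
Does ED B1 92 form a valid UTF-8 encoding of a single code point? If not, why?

invalid (encodes a surrogate (U+D800–U+DFFF))

Structurally a 3-byte sequence; payload = 0xDC52.
But 0xDC52 is in U+D800–U+DFFF, the surrogate range. Surrogates are not Unicode scalar values and are forbidden in UTF-8.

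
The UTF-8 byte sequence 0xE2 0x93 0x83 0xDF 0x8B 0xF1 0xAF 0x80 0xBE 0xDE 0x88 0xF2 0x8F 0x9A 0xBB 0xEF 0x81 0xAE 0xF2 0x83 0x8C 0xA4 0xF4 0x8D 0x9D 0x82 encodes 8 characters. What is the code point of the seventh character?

U+83324

Offset 0: leading byte 0xE2 = 11100010 → 3-byte char #1 = E2 93 83.
Offset 3: leading byte 0xDF = 11011111 → 2-byte char #2 = DF 8B.
Offset 5: leading byte 0xF1 = 11110001 → 4-byte char #3 = F1 AF 80 BE.
Offset 9: leading byte 0xDE = 11011110 → 2-byte char #4 = DE 88.
Offset 11: leading byte 0xF2 = 11110010 → 4-byte char #5 = F2 8F 9A BB.
Offset 15: leading byte 0xEF = 11101111 → 3-byte char #6 = EF 81 AE.
Offset 18: leading byte 0xF2 = 11110010 → 4-byte char #7 = F2 83 8C A4.
Leading byte 0xF2 = 11110010 matches 11110xxx → 4-byte sequence.
Byte 1: 0xF2 = 11110010, payload 010 (3 bits).
Byte 2: 0x83 = 10000011 (10xxxxxx ✓), payload 000011.
Byte 3: 0x8C = 10001100 (10xxxxxx ✓), payload 001100.
Byte 4: 0xA4 = 10100100 (10xxxxxx ✓), payload 100100.
Concatenate: 010000011001100100100 = 0x83324 (21 bits → U+83324).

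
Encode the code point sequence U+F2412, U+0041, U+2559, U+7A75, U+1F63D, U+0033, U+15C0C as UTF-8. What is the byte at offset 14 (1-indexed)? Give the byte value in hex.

1-indexed offset 14 is 0-indexed offset 13.
U+F2412 → 4-byte form F3 B2 90 92 at offsets 0–3.
U+0041 → 1-byte form 41 at offsets 4–4.
U+2559 → 3-byte form E2 95 99 at offsets 5–7.
U+7A75 → 3-byte form E7 A9 B5 at offsets 8–10.
U+1F63D → 4-byte form F0 9F 98 BD at offsets 11–14.
Offset 13 falls in char 5's range; it's byte 3 of F0 9F 98 BD = 0x98.

0x98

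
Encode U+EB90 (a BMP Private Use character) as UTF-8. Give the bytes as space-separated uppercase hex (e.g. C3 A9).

U+EB90 = 0xEB90 = 60304 decimal. In range U+0800–U+FFFF → 3-byte form: 1110xxxx 10xxxxxx 10xxxxxx.
Binary (16 bits): 1110101110010000.
Split 4+6+6: 1110 | 101110 | 010000.
Byte 1: 11101110 = 0xEE.
Byte 2: 10101110 = 0xAE.
Byte 3: 10010000 = 0x90.

EE AE 90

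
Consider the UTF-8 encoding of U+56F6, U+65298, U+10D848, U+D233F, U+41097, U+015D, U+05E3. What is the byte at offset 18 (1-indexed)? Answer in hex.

1-indexed offset 18 is 0-indexed offset 17.
U+56F6 → 3-byte form E5 9B B6 at offsets 0–2.
U+65298 → 4-byte form F1 A5 8A 98 at offsets 3–6.
U+10D848 → 4-byte form F4 8D A1 88 at offsets 7–10.
U+D233F → 4-byte form F3 92 8C BF at offsets 11–14.
U+41097 → 4-byte form F1 81 82 97 at offsets 15–18.
Offset 17 falls in char 5's range; it's byte 3 of F1 81 82 97 = 0x82.

0x82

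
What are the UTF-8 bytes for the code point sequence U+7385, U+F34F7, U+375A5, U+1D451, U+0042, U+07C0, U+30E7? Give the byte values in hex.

U+7385: 3-byte form → E7 8E 85.
U+F34F7: 4-byte form → F3 B3 93 B7.
U+375A5: 4-byte form → F0 B7 96 A5.
U+1D451: 4-byte form → F0 9D 91 91.
U+0042: 1-byte form → 42.
U+07C0: 2-byte form → DF 80.
U+30E7: 3-byte form → E3 83 A7.
Concatenated (21 bytes): E7 8E 85 F3 B3 93 B7 F0 B7 96 A5 F0 9D 91 91 42 DF 80 E3 83 A7.

E7 8E 85 F3 B3 93 B7 F0 B7 96 A5 F0 9D 91 91 42 DF 80 E3 83 A7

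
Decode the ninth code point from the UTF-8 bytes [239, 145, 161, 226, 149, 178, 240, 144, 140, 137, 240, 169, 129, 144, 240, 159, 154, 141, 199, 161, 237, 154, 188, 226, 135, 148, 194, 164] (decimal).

Offset 0: leading byte 0xEF = 11101111 → 3-byte char #1 = EF 91 A1.
Offset 3: leading byte 0xE2 = 11100010 → 3-byte char #2 = E2 95 B2.
Offset 6: leading byte 0xF0 = 11110000 → 4-byte char #3 = F0 90 8C 89.
Offset 10: leading byte 0xF0 = 11110000 → 4-byte char #4 = F0 A9 81 90.
Offset 14: leading byte 0xF0 = 11110000 → 4-byte char #5 = F0 9F 9A 8D.
Offset 18: leading byte 0xC7 = 11000111 → 2-byte char #6 = C7 A1.
Offset 20: leading byte 0xED = 11101101 → 3-byte char #7 = ED 9A BC.
Offset 23: leading byte 0xE2 = 11100010 → 3-byte char #8 = E2 87 94.
Offset 26: leading byte 0xC2 = 11000010 → 2-byte char #9 = C2 A4.
Leading byte 0xC2 = 11000010 matches 110xxxxx → 2-byte sequence.
Byte 1: 0xC2 = 11000010, payload 00010 (5 bits).
Byte 2: 0xA4 = 10100100 (10xxxxxx ✓), payload 100100.
Concatenate: 00010100100 = 0xA4 (11 bits → U+00A4).

U+00A4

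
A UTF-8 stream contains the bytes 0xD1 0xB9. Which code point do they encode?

Leading byte 0xD1 = 11010001 matches 110xxxxx → 2-byte sequence.
Byte 1: 0xD1 = 11010001, payload 10001 (5 bits).
Byte 2: 0xB9 = 10111001 (10xxxxxx ✓), payload 111001.
Concatenate: 10001111001 = 0x479 (11 bits → U+0479).

U+0479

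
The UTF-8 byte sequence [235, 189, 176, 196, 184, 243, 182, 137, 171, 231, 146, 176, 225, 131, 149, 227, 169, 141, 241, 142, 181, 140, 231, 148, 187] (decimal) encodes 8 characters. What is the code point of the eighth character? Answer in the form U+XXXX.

U+753B

Offset 0: leading byte 0xEB = 11101011 → 3-byte char #1 = EB BD B0.
Offset 3: leading byte 0xC4 = 11000100 → 2-byte char #2 = C4 B8.
Offset 5: leading byte 0xF3 = 11110011 → 4-byte char #3 = F3 B6 89 AB.
Offset 9: leading byte 0xE7 = 11100111 → 3-byte char #4 = E7 92 B0.
Offset 12: leading byte 0xE1 = 11100001 → 3-byte char #5 = E1 83 95.
Offset 15: leading byte 0xE3 = 11100011 → 3-byte char #6 = E3 A9 8D.
Offset 18: leading byte 0xF1 = 11110001 → 4-byte char #7 = F1 8E B5 8C.
Offset 22: leading byte 0xE7 = 11100111 → 3-byte char #8 = E7 94 BB.
Leading byte 0xE7 = 11100111 matches 1110xxxx → 3-byte sequence.
Byte 1: 0xE7 = 11100111, payload 0111 (4 bits).
Byte 2: 0x94 = 10010100 (10xxxxxx ✓), payload 010100.
Byte 3: 0xBB = 10111011 (10xxxxxx ✓), payload 111011.
Concatenate: 0111010100111011 = 0x753B (16 bits → U+753B).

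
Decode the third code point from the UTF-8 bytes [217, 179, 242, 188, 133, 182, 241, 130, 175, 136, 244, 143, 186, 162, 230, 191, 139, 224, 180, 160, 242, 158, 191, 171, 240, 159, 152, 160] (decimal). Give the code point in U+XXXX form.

Offset 0: leading byte 0xD9 = 11011001 → 2-byte char #1 = D9 B3.
Offset 2: leading byte 0xF2 = 11110010 → 4-byte char #2 = F2 BC 85 B6.
Offset 6: leading byte 0xF1 = 11110001 → 4-byte char #3 = F1 82 AF 88.
Leading byte 0xF1 = 11110001 matches 11110xxx → 4-byte sequence.
Byte 1: 0xF1 = 11110001, payload 001 (3 bits).
Byte 2: 0x82 = 10000010 (10xxxxxx ✓), payload 000010.
Byte 3: 0xAF = 10101111 (10xxxxxx ✓), payload 101111.
Byte 4: 0x88 = 10001000 (10xxxxxx ✓), payload 001000.
Concatenate: 001000010101111001000 = 0x42BC8 (21 bits → U+42BC8).

U+42BC8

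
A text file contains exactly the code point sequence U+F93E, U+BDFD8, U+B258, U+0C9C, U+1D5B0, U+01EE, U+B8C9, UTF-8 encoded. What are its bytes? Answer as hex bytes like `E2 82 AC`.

U+F93E: 3-byte form → EF A4 BE.
U+BDFD8: 4-byte form → F2 BD BF 98.
U+B258: 3-byte form → EB 89 98.
U+0C9C: 3-byte form → E0 B2 9C.
U+1D5B0: 4-byte form → F0 9D 96 B0.
U+01EE: 2-byte form → C7 AE.
U+B8C9: 3-byte form → EB A3 89.
Concatenated (22 bytes): EF A4 BE F2 BD BF 98 EB 89 98 E0 B2 9C F0 9D 96 B0 C7 AE EB A3 89.

EF A4 BE F2 BD BF 98 EB 89 98 E0 B2 9C F0 9D 96 B0 C7 AE EB A3 89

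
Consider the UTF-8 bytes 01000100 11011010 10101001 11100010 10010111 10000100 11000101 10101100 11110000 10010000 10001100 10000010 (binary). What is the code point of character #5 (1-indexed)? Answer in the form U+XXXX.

Offset 0: leading byte 0x44 = 01000100 → 1-byte char #1 = 44.
Offset 1: leading byte 0xDA = 11011010 → 2-byte char #2 = DA A9.
Offset 3: leading byte 0xE2 = 11100010 → 3-byte char #3 = E2 97 84.
Offset 6: leading byte 0xC5 = 11000101 → 2-byte char #4 = C5 AC.
Offset 8: leading byte 0xF0 = 11110000 → 4-byte char #5 = F0 90 8C 82.
Leading byte 0xF0 = 11110000 matches 11110xxx → 4-byte sequence.
Byte 1: 0xF0 = 11110000, payload 000 (3 bits).
Byte 2: 0x90 = 10010000 (10xxxxxx ✓), payload 010000.
Byte 3: 0x8C = 10001100 (10xxxxxx ✓), payload 001100.
Byte 4: 0x82 = 10000010 (10xxxxxx ✓), payload 000010.
Concatenate: 000010000001100000010 = 0x10302 (21 bits → U+10302).

U+10302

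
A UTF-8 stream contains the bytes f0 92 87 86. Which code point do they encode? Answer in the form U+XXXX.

U+121C6

Leading byte 0xF0 = 11110000 matches 11110xxx → 4-byte sequence.
Byte 1: 0xF0 = 11110000, payload 000 (3 bits).
Byte 2: 0x92 = 10010010 (10xxxxxx ✓), payload 010010.
Byte 3: 0x87 = 10000111 (10xxxxxx ✓), payload 000111.
Byte 4: 0x86 = 10000110 (10xxxxxx ✓), payload 000110.
Concatenate: 000010010000111000110 = 0x121C6 (21 bits → U+121C6).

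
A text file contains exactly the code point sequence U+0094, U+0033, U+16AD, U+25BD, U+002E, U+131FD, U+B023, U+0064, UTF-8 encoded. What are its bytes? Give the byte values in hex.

U+0094: 2-byte form → C2 94.
U+0033: 1-byte form → 33.
U+16AD: 3-byte form → E1 9A AD.
U+25BD: 3-byte form → E2 96 BD.
U+002E: 1-byte form → 2E.
U+131FD: 4-byte form → F0 93 87 BD.
U+B023: 3-byte form → EB 80 A3.
U+0064: 1-byte form → 64.
Concatenated (18 bytes): C2 94 33 E1 9A AD E2 96 BD 2E F0 93 87 BD EB 80 A3 64.

C2 94 33 E1 9A AD E2 96 BD 2E F0 93 87 BD EB 80 A3 64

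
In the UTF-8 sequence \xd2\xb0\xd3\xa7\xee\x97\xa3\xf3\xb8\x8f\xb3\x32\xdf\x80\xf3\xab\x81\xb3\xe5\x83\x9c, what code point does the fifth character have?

Offset 0: leading byte 0xD2 = 11010010 → 2-byte char #1 = D2 B0.
Offset 2: leading byte 0xD3 = 11010011 → 2-byte char #2 = D3 A7.
Offset 4: leading byte 0xEE = 11101110 → 3-byte char #3 = EE 97 A3.
Offset 7: leading byte 0xF3 = 11110011 → 4-byte char #4 = F3 B8 8F B3.
Offset 11: leading byte 0x32 = 00110010 → 1-byte char #5 = 32.
Leading byte 0x32 = 00110010 matches 0xxxxxxx → 1-byte sequence.
Byte 1: 0x32 = 00110010, payload 0110010 (7 bits).
Concatenate: 0110010 = 0x32 (7 bits → U+0032).

U+0032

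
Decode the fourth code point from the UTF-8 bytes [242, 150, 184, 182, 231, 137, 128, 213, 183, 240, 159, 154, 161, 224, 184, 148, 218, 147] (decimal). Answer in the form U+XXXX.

U+1F6A1

Offset 0: leading byte 0xF2 = 11110010 → 4-byte char #1 = F2 96 B8 B6.
Offset 4: leading byte 0xE7 = 11100111 → 3-byte char #2 = E7 89 80.
Offset 7: leading byte 0xD5 = 11010101 → 2-byte char #3 = D5 B7.
Offset 9: leading byte 0xF0 = 11110000 → 4-byte char #4 = F0 9F 9A A1.
Leading byte 0xF0 = 11110000 matches 11110xxx → 4-byte sequence.
Byte 1: 0xF0 = 11110000, payload 000 (3 bits).
Byte 2: 0x9F = 10011111 (10xxxxxx ✓), payload 011111.
Byte 3: 0x9A = 10011010 (10xxxxxx ✓), payload 011010.
Byte 4: 0xA1 = 10100001 (10xxxxxx ✓), payload 100001.
Concatenate: 000011111011010100001 = 0x1F6A1 (21 bits → U+1F6A1).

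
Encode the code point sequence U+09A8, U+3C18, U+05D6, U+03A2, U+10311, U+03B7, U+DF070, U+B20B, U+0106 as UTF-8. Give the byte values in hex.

E0 A6 A8 E3 B0 98 D7 96 CE A2 F0 90 8C 91 CE B7 F3 9F 81 B0 EB 88 8B C4 86

U+09A8: 3-byte form → E0 A6 A8.
U+3C18: 3-byte form → E3 B0 98.
U+05D6: 2-byte form → D7 96.
U+03A2: 2-byte form → CE A2.
U+10311: 4-byte form → F0 90 8C 91.
U+03B7: 2-byte form → CE B7.
U+DF070: 4-byte form → F3 9F 81 B0.
U+B20B: 3-byte form → EB 88 8B.
U+0106: 2-byte form → C4 86.
Concatenated (25 bytes): E0 A6 A8 E3 B0 98 D7 96 CE A2 F0 90 8C 91 CE B7 F3 9F 81 B0 EB 88 8B C4 86.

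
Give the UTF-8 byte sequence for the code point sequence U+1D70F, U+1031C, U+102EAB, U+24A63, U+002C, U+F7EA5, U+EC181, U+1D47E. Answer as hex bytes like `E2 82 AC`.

F0 9D 9C 8F F0 90 8C 9C F4 82 BA AB F0 A4 A9 A3 2C F3 B7 BA A5 F3 AC 86 81 F0 9D 91 BE

U+1D70F: 4-byte form → F0 9D 9C 8F.
U+1031C: 4-byte form → F0 90 8C 9C.
U+102EAB: 4-byte form → F4 82 BA AB.
U+24A63: 4-byte form → F0 A4 A9 A3.
U+002C: 1-byte form → 2C.
U+F7EA5: 4-byte form → F3 B7 BA A5.
U+EC181: 4-byte form → F3 AC 86 81.
U+1D47E: 4-byte form → F0 9D 91 BE.
Concatenated (29 bytes): F0 9D 9C 8F F0 90 8C 9C F4 82 BA AB F0 A4 A9 A3 2C F3 B7 BA A5 F3 AC 86 81 F0 9D 91 BE.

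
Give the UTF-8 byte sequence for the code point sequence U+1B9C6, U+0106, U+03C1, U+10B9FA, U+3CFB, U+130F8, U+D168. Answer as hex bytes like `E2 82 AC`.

U+1B9C6: 4-byte form → F0 9B A7 86.
U+0106: 2-byte form → C4 86.
U+03C1: 2-byte form → CF 81.
U+10B9FA: 4-byte form → F4 8B A7 BA.
U+3CFB: 3-byte form → E3 B3 BB.
U+130F8: 4-byte form → F0 93 83 B8.
U+D168: 3-byte form → ED 85 A8.
Concatenated (22 bytes): F0 9B A7 86 C4 86 CF 81 F4 8B A7 BA E3 B3 BB F0 93 83 B8 ED 85 A8.

F0 9B A7 86 C4 86 CF 81 F4 8B A7 BA E3 B3 BB F0 93 83 B8 ED 85 A8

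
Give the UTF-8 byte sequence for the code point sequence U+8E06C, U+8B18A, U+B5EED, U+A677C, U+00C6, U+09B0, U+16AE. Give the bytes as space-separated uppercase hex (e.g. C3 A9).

U+8E06C: 4-byte form → F2 8E 81 AC.
U+8B18A: 4-byte form → F2 8B 86 8A.
U+B5EED: 4-byte form → F2 B5 BB AD.
U+A677C: 4-byte form → F2 A6 9D BC.
U+00C6: 2-byte form → C3 86.
U+09B0: 3-byte form → E0 A6 B0.
U+16AE: 3-byte form → E1 9A AE.
Concatenated (24 bytes): F2 8E 81 AC F2 8B 86 8A F2 B5 BB AD F2 A6 9D BC C3 86 E0 A6 B0 E1 9A AE.

F2 8E 81 AC F2 8B 86 8A F2 B5 BB AD F2 A6 9D BC C3 86 E0 A6 B0 E1 9A AE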